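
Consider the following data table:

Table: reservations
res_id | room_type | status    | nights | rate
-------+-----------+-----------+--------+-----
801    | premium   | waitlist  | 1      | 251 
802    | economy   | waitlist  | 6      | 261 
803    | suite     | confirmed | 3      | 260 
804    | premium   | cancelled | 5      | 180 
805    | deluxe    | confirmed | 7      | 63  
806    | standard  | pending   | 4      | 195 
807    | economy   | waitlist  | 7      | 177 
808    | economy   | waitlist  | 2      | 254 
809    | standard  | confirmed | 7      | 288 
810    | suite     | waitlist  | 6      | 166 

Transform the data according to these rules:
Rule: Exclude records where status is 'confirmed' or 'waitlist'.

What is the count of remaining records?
2

Step 1: Count records to exclude
  - 3 (confirmed) + 5 (waitlist) = 8 records
Step 2: Total records: 10
Step 3: Remaining = 10 - 8 = 2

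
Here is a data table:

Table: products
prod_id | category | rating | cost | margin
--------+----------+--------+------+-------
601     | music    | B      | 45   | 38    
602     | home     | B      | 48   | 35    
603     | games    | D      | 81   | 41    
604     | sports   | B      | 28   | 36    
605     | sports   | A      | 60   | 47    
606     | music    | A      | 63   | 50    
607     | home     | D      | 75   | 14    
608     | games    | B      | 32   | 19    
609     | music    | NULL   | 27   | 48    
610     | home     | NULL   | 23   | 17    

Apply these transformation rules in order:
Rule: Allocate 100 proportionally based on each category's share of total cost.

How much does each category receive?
games: 23.44, home: 30.29, music: 28.01, sports: 18.26

Step 1: Calculate total cost = 482
Step 2: Calculate each category's proportion:
  games: 113/482 = 23.44% → 23.44
  home: 146/482 = 30.29% → 30.29
  music: 135/482 = 28.01% → 28.01
  sports: 88/482 = 18.26% → 18.26
Step 3: Verify: sum of allocations ≈ 100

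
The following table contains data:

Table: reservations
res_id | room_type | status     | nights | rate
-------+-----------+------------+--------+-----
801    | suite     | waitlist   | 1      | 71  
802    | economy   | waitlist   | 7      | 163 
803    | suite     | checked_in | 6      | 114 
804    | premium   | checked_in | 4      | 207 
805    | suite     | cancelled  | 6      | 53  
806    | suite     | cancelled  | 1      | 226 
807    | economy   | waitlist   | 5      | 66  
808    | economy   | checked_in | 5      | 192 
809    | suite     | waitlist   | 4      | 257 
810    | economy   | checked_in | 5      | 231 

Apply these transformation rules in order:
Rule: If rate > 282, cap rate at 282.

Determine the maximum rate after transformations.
257

Step 1: Original maximum rate = 257
Step 2: Check cap of 282 against maximum
Step 3: No records exceed the cap (max 257 <= cap 282), so no capping applies
Step 4: Maximum after transformation = 257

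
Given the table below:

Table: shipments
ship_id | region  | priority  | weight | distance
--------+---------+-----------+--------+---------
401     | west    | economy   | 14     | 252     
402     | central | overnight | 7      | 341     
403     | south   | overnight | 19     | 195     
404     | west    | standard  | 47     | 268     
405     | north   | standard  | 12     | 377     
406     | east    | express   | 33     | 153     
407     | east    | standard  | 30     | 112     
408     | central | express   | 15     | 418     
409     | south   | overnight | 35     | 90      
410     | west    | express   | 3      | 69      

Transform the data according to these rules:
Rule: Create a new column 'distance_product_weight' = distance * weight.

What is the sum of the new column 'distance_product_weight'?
44776

Step 1: For each record, compute distance * weight
Example calculations:
  252 * 14 = 3528
  341 * 7 = 2387
  195 * 19 = 3705
  ...
Step 2: Sum all derived values
Step 3: Total = 44776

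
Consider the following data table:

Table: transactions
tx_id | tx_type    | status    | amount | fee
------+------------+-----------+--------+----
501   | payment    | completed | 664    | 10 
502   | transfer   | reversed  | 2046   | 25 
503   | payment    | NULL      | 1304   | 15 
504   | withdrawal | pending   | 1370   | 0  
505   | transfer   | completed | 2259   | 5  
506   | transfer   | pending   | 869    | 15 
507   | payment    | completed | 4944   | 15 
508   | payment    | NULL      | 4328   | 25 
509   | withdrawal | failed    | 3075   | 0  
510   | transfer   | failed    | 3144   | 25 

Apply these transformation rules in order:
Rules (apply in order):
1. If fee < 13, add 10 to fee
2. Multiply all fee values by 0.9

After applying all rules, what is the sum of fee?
157.5

Step 1: Apply Rule 1 - Add 10 to records with fee < 13
  - 4 records affected: 15 + (4 × 10) = 55
  - Unaffected records: 120
  - Sum after Rule 1: 175
Step 2: Apply Rule 2 - Multiply all by 0.9
  - 175 × 0.9 = 157.5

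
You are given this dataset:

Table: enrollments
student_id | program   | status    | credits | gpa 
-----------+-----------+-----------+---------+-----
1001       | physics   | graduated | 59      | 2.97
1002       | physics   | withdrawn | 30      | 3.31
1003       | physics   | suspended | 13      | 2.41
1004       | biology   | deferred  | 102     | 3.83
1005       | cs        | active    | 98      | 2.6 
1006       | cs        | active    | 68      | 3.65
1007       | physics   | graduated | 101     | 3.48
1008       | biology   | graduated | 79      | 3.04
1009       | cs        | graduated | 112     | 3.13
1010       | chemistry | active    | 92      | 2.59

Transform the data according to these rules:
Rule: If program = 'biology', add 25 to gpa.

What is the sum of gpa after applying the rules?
81.01

Step 1: Count records where program = 'biology': 2
Step 2: Total bonus added: 2 × 25 = 50
Step 3: Original sum of gpa: 31.01
Step 4: Final sum = 31.01 + 50 = 81.01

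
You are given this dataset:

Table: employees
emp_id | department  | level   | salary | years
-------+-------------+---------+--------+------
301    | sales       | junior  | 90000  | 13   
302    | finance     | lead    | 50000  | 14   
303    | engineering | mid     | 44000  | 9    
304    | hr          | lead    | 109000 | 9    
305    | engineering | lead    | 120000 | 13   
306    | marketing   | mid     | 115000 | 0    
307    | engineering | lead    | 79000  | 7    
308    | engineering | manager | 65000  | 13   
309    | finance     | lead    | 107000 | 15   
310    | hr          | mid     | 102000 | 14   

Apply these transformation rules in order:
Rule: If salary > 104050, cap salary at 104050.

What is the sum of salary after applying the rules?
846200

Step 1: 4 records have salary > 104050
Step 2: These records originally summed to 451000
Step 3: After capping: 4 × 104050 = 416200
Step 4: Unaffected records sum: 430000
Step 5: Final sum = 416200 + 430000 = 846200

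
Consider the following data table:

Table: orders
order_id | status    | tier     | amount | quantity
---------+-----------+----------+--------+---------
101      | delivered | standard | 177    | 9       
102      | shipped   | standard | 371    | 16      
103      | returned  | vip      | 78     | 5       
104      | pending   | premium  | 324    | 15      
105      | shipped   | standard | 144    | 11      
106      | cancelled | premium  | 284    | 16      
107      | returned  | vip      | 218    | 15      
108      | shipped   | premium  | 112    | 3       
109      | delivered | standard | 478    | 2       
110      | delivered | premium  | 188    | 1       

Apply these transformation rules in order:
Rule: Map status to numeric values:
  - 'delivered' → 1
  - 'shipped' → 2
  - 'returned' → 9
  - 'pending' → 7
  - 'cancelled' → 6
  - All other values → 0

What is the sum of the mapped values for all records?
40

Step 1: Apply mapping to each record
Step 2: Count by status:
  'delivered': 3 records × 1 = 3
  'shipped': 3 records × 2 = 6
  'returned': 2 records × 9 = 18
  'pending': 1 records × 7 = 7
  'cancelled': 1 records × 6 = 6
Step 3: Sum all mapped values = 40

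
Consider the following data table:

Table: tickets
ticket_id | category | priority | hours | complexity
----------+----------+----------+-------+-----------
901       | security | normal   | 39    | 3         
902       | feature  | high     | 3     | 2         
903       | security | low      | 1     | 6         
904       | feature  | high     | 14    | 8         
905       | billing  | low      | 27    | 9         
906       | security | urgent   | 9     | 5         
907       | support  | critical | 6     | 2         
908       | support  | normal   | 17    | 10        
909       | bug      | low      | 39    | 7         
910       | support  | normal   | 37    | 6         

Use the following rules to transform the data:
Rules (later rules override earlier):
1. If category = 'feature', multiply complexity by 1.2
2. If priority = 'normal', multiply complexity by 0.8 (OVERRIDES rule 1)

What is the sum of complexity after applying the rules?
56.2

Step 1: Rule 2 takes priority for records with priority = 'normal'
  - 3 records: 19 × 0.8 = 15.2
Step 2: Rule 1 applies to remaining records with category = 'feature'
  - 2 records: 10 × 1.2 = 12.0
Step 3: Other records unchanged: 29
Step 4: Final sum = 15.2 + 12.0 + 29 = 56.2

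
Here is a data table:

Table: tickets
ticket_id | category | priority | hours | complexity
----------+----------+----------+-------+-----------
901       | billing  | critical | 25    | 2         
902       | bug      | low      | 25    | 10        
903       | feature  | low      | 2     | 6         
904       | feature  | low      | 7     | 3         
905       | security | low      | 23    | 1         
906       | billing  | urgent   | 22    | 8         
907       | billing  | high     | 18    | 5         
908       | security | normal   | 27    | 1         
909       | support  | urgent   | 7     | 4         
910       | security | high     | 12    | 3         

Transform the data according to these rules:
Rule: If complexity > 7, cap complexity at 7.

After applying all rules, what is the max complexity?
7

Step 1: Original maximum complexity = 10
Step 2: Apply cap at 7
Step 3: 2 records had complexity > 7 and were capped
Step 4: Maximum after transformation = 7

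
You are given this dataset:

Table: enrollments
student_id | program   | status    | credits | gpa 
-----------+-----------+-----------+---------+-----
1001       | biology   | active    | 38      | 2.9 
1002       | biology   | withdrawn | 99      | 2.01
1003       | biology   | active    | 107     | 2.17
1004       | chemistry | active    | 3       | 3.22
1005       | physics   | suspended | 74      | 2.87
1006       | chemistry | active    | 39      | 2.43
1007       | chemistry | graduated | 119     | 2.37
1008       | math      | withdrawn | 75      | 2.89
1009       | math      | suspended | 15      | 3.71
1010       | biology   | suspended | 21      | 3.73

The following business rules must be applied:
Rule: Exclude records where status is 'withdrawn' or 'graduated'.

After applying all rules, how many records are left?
7

Step 1: Count records to exclude
  - 2 (withdrawn) + 1 (graduated) = 3 records
Step 2: Total records: 10
Step 3: Remaining = 10 - 3 = 7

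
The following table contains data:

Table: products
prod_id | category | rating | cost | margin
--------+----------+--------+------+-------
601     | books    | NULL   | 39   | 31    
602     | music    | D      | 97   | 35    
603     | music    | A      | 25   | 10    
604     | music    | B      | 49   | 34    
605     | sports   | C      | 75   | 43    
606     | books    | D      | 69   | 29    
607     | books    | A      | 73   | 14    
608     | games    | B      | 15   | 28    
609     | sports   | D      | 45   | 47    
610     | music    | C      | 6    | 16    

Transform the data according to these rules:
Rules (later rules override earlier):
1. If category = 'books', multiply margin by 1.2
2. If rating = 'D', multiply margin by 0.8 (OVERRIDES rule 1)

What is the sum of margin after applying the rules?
273.8

Step 1: Rule 2 takes priority for records with rating = 'D'
  - 3 records: 111 × 0.8 = 88.8
Step 2: Rule 1 applies to remaining records with category = 'books'
  - 2 records: 45 × 1.2 = 54.0
Step 3: Other records unchanged: 131
Step 4: Final sum = 88.8 + 54.0 + 131 = 273.8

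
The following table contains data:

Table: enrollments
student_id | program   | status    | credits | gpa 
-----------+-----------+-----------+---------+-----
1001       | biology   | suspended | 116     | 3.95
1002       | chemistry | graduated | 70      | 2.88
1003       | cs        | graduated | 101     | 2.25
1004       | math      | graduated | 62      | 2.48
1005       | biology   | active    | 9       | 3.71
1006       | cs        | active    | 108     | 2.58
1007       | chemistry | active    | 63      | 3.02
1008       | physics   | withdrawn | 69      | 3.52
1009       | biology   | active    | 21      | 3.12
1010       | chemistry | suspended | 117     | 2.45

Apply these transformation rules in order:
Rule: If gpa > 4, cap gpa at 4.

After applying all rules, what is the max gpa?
3.95

Step 1: Original maximum gpa = 3.95
Step 2: Check cap of 4 against maximum
Step 3: No records exceed the cap (max 3.95 <= cap 4), so no capping applies
Step 4: Maximum after transformation = 3.95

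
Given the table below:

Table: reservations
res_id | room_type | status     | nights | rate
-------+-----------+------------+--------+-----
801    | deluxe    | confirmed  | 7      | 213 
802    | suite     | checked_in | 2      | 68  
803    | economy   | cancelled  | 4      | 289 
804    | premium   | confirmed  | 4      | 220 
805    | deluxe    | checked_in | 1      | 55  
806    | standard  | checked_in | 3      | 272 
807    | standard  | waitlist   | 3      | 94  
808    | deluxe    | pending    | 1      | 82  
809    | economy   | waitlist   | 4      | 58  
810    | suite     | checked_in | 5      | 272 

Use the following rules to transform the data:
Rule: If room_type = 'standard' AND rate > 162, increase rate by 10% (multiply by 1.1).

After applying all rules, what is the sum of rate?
1650.2

Step 1: Find records where room_type = 'standard' AND rate > 162
Step 2: 1 records match, summing to 272
Step 3: After multiplier: 272 × 1.1 = 299.2
Step 4: Unaffected records sum: 1351
Step 5: Final sum = 299.2 + 1351 = 1650.2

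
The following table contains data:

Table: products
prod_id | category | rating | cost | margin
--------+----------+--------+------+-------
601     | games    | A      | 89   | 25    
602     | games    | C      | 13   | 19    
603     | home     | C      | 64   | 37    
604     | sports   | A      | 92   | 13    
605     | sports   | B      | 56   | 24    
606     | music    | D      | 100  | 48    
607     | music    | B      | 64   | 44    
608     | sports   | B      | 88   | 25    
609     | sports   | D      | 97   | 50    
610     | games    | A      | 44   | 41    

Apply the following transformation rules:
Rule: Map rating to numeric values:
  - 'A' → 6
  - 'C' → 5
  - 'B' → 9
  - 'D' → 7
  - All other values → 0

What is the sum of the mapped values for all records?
69

Step 1: Apply mapping to each record
Step 2: Count by status:
  'A': 3 records × 6 = 18
  'C': 2 records × 5 = 10
  'B': 3 records × 9 = 27
  'D': 2 records × 7 = 14
Step 3: Sum all mapped values = 69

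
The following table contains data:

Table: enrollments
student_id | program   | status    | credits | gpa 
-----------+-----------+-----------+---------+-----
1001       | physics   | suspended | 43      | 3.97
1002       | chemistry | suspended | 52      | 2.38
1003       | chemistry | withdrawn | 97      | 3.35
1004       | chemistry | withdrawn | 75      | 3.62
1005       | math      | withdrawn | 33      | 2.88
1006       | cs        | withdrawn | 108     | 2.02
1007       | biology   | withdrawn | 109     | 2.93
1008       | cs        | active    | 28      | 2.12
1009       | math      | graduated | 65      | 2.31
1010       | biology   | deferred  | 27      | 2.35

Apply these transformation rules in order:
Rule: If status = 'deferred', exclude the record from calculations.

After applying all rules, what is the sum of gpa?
25.58

Step 1: Identify records where status = 'deferred'
Step 2: The excluded records sum to 2.35
Step 3: Original total gpa = 27.93
Step 4: Remaining total = 27.93 - 2.35 = 25.58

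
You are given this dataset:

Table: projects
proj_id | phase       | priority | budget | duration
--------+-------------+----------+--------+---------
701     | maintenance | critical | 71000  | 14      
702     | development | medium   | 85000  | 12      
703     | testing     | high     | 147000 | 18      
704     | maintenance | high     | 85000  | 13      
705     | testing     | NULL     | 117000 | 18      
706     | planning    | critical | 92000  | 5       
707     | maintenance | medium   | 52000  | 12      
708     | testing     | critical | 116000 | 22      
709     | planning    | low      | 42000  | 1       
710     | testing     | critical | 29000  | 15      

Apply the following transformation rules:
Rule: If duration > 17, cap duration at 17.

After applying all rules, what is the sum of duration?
123

Step 1: 3 records have duration > 17
Step 2: These records originally summed to 58
Step 3: After capping: 3 × 17 = 51
Step 4: Unaffected records sum: 72
Step 5: Final sum = 51 + 72 = 123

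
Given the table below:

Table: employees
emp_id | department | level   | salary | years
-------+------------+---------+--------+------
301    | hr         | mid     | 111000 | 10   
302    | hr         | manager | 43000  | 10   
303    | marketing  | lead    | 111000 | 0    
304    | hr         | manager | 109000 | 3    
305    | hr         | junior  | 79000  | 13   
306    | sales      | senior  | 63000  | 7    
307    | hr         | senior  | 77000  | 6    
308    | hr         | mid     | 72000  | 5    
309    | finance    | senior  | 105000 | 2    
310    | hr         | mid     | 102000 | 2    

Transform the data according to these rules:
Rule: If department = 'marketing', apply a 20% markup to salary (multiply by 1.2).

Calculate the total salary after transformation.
894200.0

Step 1: Records with department = 'marketing' have total salary = 111000
Step 2: Apply multiplier: 111000 × 1.2 = 133200.0
Step 3: Other records total: 761000
Step 4: Final sum = 133200.0 + 761000 = 894200.0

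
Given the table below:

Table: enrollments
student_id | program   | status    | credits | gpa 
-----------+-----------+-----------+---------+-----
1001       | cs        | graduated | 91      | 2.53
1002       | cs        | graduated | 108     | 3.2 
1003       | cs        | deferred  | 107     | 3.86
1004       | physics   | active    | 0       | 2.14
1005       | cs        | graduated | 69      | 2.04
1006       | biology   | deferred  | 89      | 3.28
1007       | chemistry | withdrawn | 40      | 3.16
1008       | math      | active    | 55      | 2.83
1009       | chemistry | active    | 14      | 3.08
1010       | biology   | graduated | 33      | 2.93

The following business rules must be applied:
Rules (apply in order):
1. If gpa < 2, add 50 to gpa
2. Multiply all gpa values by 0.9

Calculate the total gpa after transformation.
26.14

Step 1: Apply Rule 1 - Add 50 to records with gpa < 2
  - 0 records affected: 0 + (0 × 50) = 0
  - Unaffected records: 29.05
  - Sum after Rule 1: 29.05
Step 2: Apply Rule 2 - Multiply all by 0.9
  - 29.05 × 0.9 = 26.14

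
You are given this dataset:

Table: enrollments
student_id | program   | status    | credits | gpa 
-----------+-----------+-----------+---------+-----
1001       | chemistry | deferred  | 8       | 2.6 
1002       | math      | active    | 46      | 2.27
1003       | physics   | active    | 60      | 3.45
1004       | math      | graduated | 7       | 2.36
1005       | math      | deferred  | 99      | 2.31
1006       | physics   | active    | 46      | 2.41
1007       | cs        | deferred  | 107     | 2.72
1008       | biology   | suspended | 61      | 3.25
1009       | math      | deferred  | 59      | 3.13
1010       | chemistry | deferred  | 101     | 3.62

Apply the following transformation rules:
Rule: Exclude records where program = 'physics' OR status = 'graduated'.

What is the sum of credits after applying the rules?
481

Step 1: Find records where program = 'physics' OR status = 'graduated'
Step 2: 3 records match, summing to 113
Step 3: Original sum: 594
Step 4: Remaining sum = 594 - 113 = 481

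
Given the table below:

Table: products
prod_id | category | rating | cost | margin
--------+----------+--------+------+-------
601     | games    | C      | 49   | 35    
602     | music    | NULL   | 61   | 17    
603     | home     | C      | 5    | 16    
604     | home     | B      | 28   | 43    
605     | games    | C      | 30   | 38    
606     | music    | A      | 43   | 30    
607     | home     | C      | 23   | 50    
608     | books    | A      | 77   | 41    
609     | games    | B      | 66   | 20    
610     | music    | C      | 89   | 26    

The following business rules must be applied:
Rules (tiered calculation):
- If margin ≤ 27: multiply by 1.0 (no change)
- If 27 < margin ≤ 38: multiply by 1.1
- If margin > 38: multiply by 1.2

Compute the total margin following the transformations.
353.1

Step 1: Tier 1 (margin ≤ 27): 4 records, sum = 79 × 1.0 = 79.0
Step 2: Tier 2 (27 < margin ≤ 38): 3 records, sum = 103 × 1.1 = 113.3
Step 3: Tier 3 (margin > 38): 3 records, sum = 134 × 1.2 = 160.8
Step 4: Final sum = 79.0 + 113.3 + 160.8 = 353.1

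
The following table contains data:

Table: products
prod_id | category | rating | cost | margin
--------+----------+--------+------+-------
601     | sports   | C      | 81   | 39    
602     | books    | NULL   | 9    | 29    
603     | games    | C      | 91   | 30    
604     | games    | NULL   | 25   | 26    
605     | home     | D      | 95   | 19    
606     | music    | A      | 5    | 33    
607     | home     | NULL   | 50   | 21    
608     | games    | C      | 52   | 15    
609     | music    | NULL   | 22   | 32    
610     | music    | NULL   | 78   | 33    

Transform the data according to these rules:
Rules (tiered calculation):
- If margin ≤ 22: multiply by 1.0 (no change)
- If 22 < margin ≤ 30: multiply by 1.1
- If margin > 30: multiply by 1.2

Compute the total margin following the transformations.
312.9

Step 1: Tier 1 (margin ≤ 22): 3 records, sum = 55 × 1.0 = 55.0
Step 2: Tier 2 (22 < margin ≤ 30): 3 records, sum = 85 × 1.1 = 93.5
Step 3: Tier 3 (margin > 30): 4 records, sum = 137 × 1.2 = 164.4
Step 4: Final sum = 55.0 + 93.5 + 164.4 = 312.9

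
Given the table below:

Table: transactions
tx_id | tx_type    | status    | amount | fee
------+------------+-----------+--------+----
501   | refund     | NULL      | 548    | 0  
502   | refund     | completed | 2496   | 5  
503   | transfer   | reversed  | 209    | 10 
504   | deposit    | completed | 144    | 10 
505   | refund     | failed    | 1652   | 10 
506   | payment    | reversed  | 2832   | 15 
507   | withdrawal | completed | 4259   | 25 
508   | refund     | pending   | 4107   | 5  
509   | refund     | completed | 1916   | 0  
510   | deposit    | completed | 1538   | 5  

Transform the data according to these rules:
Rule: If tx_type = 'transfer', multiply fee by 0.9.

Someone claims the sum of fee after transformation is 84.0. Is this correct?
Yes, the result is correct.

Step 1: Calculate the correct sum after transformation
Step 2: Apply multiplier 0.9 to records where tx_type = 'transfer'
Step 3: Correct result = 84.0
Step 4: Claimed result = 84.0
Step 5: 84.0 = 84.0 ✓
Conclusion: The claimed result is correct.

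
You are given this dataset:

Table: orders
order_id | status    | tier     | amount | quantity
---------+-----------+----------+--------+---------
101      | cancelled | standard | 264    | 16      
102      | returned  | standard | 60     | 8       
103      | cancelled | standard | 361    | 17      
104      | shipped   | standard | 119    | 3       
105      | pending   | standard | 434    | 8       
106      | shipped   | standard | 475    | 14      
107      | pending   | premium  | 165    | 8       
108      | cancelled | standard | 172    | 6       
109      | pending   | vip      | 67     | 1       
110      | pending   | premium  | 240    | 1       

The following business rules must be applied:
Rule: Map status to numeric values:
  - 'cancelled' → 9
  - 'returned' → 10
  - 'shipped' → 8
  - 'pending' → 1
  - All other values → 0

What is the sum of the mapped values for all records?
57

Step 1: Apply mapping to each record
Step 2: Count by status:
  'cancelled': 3 records × 9 = 27
  'returned': 1 records × 10 = 10
  'shipped': 2 records × 8 = 16
  'pending': 4 records × 1 = 4
Step 3: Sum all mapped values = 57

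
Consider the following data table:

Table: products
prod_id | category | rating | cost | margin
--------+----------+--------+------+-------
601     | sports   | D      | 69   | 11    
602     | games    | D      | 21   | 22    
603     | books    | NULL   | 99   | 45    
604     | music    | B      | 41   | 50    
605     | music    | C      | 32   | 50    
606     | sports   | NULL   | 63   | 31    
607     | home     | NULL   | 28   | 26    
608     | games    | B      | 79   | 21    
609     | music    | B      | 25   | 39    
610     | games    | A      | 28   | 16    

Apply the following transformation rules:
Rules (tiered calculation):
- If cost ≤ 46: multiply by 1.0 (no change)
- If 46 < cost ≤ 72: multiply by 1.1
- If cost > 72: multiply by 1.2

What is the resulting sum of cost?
533.8

Step 1: Tier 1 (cost ≤ 46): 6 records, sum = 175 × 1.0 = 175.0
Step 2: Tier 2 (46 < cost ≤ 72): 2 records, sum = 132 × 1.1 = 145.2
Step 3: Tier 3 (cost > 72): 2 records, sum = 178 × 1.2 = 213.6
Step 4: Final sum = 175.0 + 145.2 + 213.6 = 533.8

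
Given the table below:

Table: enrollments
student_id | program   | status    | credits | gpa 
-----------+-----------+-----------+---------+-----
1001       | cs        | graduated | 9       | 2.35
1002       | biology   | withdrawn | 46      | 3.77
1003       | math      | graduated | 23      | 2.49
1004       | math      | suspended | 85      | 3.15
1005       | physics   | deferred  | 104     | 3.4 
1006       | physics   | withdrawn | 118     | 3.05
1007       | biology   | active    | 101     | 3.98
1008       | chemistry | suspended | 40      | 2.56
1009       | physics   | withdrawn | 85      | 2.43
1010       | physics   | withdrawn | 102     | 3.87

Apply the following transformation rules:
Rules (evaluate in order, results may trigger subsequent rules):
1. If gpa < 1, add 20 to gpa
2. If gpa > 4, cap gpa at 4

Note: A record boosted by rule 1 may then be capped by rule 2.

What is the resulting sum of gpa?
31.05

Step 1: Apply rule 1 to records with gpa < 1
  - 0 records get bonus of 20
  - Of these, 0 records then exceed 4 and get capped
Step 2: Apply rule 2 to records with gpa > 4
  - 0 records (original) are capped
Step 3: Calculate final sum = 31.05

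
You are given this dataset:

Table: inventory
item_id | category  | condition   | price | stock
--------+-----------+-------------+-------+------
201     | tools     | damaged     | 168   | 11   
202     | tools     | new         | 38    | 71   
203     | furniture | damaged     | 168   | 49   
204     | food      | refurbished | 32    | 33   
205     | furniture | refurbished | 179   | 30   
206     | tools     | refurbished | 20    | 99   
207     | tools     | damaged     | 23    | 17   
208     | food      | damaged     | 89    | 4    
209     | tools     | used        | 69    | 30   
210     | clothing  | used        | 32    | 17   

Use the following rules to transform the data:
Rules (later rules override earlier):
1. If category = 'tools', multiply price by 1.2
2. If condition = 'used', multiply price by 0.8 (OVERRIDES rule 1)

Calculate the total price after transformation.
847.6

Step 1: Rule 2 takes priority for records with condition = 'used'
  - 2 records: 101 × 0.8 = 80.8
Step 2: Rule 1 applies to remaining records with category = 'tools'
  - 4 records: 249 × 1.2 = 298.8
Step 3: Other records unchanged: 468
Step 4: Final sum = 80.8 + 298.8 + 468 = 847.6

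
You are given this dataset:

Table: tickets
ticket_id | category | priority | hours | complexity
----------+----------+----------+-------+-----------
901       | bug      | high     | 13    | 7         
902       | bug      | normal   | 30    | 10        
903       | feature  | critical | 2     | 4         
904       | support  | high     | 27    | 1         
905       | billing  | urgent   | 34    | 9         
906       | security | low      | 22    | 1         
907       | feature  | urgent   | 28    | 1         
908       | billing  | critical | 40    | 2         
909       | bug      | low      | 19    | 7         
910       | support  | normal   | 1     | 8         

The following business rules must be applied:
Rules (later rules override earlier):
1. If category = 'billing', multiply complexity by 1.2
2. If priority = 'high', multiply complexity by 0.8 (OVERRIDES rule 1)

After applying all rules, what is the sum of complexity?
50.6

Step 1: Rule 2 takes priority for records with priority = 'high'
  - 2 records: 8 × 0.8 = 6.4
Step 2: Rule 1 applies to remaining records with category = 'billing'
  - 2 records: 11 × 1.2 = 13.2
Step 3: Other records unchanged: 31
Step 4: Final sum = 6.4 + 13.2 + 31 = 50.6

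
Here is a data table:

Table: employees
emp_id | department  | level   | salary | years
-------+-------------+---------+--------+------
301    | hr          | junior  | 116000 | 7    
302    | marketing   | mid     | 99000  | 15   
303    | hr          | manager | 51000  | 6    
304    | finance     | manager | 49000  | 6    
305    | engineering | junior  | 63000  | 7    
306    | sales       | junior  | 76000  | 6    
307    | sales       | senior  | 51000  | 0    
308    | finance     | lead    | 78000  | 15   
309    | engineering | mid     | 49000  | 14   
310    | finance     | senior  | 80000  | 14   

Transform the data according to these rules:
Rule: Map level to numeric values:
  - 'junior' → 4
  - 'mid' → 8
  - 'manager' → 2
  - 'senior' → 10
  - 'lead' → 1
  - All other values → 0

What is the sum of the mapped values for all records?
53

Step 1: Apply mapping to each record
Step 2: Count by status:
  'junior': 3 records × 4 = 12
  'mid': 2 records × 8 = 16
  'manager': 2 records × 2 = 4
  'senior': 2 records × 10 = 20
  'lead': 1 records × 1 = 1
Step 3: Sum all mapped values = 53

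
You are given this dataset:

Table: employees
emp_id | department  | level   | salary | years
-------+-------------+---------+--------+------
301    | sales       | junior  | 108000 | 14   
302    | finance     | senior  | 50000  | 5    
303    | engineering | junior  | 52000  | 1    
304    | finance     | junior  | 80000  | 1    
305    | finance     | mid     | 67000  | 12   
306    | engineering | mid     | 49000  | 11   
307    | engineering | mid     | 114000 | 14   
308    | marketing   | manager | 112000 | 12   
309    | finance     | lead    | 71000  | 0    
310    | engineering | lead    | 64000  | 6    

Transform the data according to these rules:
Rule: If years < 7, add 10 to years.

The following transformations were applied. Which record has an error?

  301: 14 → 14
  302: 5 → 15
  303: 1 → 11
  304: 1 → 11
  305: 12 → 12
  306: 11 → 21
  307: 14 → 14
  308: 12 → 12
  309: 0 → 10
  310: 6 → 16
Record 306 has an error. The correct transformed value should be 11, not 21.

Step 1: Check each record against the rule
Step 2: Record 306 has years = 11
Step 3: Since 11 >= 7, the bonus should not have been applied
Step 4: Correct value = 11, but claimed value = 21
Conclusion: Record 306 has the error.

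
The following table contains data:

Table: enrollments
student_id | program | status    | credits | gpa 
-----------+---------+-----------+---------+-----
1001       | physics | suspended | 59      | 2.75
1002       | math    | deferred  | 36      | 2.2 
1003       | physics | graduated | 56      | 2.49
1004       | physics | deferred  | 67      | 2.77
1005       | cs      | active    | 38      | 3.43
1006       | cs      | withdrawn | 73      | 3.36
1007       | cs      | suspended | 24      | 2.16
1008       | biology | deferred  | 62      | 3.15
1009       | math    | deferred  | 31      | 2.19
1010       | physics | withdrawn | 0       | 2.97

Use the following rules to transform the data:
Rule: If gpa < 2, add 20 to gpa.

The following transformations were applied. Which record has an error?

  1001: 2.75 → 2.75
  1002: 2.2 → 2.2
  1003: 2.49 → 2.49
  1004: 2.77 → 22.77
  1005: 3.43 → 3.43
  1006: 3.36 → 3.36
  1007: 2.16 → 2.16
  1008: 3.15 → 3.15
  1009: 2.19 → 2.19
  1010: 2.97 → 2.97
Record 1004 has an error. The correct transformed value should be 2.77, not 22.77.

Step 1: Check each record against the rule
Step 2: Record 1004 has gpa = 2.77
Step 3: Since 2.77 >= 2, the bonus should not have been applied
Step 4: Correct value = 2.77, but claimed value = 22.77
Conclusion: Record 1004 has the error.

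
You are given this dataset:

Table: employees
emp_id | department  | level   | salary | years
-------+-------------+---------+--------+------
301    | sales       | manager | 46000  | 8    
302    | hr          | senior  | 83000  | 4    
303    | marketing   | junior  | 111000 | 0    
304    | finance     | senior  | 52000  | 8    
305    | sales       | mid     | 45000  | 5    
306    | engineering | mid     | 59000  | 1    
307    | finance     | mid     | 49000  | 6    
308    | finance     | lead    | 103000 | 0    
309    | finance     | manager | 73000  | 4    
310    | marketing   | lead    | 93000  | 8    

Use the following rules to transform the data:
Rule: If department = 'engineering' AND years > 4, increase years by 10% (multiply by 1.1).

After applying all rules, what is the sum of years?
44

Step 1: Find records where department = 'engineering' AND years > 4
Step 2: 0 records match, summing to 0
Step 3: After multiplier: 0 × 1.1 = 0.0
Step 4: Unaffected records sum: 44
Step 5: Final sum = 0.0 + 44 = 44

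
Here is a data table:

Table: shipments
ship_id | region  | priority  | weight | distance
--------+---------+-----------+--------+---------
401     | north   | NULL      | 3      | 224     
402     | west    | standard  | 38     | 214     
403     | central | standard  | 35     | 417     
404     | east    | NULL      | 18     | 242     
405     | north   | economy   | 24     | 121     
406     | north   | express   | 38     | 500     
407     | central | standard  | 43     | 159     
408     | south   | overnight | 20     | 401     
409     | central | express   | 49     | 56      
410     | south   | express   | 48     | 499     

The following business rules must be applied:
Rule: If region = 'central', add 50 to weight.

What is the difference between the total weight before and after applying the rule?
150

Step 1: Original sum of weight = 316
Step 2: 3 records have region = 'central'
Step 3: Each affected record changes by 50
Step 4: Total change = 3 × 50 = 150
Step 5: New sum = 316 + 150 = 466
Step 6: Difference = |466 - 316| = 150
        (Sum increased by 150)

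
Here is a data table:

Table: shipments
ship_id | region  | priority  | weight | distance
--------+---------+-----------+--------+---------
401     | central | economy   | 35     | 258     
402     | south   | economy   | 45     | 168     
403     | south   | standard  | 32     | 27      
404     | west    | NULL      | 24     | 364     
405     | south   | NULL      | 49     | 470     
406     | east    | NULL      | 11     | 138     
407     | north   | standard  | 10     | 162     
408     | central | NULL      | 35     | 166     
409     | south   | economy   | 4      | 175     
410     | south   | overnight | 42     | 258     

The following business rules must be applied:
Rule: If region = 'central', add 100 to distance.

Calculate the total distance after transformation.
2386

Step 1: Count records where region = 'central': 2
Step 2: Total bonus added: 2 × 100 = 200
Step 3: Original sum of distance: 2186
Step 4: Final sum = 2186 + 200 = 2386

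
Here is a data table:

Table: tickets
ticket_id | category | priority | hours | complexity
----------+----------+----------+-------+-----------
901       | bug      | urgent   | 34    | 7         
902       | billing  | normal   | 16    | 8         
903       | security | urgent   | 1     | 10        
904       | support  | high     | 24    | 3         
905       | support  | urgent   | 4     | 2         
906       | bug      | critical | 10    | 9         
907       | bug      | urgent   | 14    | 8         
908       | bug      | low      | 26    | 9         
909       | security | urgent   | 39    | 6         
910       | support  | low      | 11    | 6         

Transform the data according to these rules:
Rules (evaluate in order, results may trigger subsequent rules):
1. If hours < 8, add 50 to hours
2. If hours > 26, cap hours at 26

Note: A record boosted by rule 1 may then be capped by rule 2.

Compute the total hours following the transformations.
205

Step 1: Apply rule 1 to records with hours < 8
  - 2 records get bonus of 50
  - Of these, 2 records then exceed 26 and get capped
Step 2: Apply rule 2 to records with hours > 26
  - 2 records (original) are capped
Step 3: Calculate final sum = 205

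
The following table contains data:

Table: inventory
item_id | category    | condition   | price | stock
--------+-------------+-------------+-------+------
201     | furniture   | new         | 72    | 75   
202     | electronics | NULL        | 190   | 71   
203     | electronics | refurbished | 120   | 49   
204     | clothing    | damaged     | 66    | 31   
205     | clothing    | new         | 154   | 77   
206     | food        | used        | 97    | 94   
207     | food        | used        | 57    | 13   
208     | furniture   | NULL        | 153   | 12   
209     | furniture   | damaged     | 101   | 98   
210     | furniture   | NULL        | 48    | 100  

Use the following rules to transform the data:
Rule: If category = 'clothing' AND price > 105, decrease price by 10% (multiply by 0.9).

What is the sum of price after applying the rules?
1042.6

Step 1: Find records where category = 'clothing' AND price > 105
Step 2: 1 records match, summing to 154
Step 3: After multiplier: 154 × 0.9 = 138.6
Step 4: Unaffected records sum: 904
Step 5: Final sum = 138.6 + 904 = 1042.6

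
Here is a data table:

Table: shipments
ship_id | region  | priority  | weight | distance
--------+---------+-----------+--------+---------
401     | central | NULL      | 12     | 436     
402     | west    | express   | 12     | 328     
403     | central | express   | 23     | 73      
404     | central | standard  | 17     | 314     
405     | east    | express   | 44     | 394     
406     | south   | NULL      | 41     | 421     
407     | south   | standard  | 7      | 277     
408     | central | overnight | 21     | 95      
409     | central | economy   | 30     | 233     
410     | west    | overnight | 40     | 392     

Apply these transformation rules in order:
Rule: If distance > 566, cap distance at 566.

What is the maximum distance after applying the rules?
436

Step 1: Original maximum distance = 436
Step 2: Check cap of 566 against maximum
Step 3: No records exceed the cap (max 436 <= cap 566), so no capping applies
Step 4: Maximum after transformation = 436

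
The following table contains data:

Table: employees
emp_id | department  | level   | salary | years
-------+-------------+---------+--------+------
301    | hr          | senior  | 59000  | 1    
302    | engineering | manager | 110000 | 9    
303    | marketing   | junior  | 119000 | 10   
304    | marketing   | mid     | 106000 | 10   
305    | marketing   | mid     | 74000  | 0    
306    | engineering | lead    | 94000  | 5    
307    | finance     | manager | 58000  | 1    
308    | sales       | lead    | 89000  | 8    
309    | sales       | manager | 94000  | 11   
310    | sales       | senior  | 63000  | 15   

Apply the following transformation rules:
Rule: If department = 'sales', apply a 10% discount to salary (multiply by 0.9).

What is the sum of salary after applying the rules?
841400.0

Step 1: Records with department = 'sales' have total salary = 246000
Step 2: Apply multiplier: 246000 × 0.9 = 221400.0
Step 3: Other records total: 620000
Step 4: Final sum = 221400.0 + 620000 = 841400.0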